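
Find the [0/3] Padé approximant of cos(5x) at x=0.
1/(25*x**2/2 + 1)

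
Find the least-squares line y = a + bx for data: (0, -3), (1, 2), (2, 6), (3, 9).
a = -5/2, b = 4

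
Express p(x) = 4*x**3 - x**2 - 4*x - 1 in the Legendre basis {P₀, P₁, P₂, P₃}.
(-4/3)P₀ + (-8/5)P₁ + (-2/3)P₂ + (8/5)P₃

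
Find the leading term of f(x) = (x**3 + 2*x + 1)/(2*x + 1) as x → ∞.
x**2/2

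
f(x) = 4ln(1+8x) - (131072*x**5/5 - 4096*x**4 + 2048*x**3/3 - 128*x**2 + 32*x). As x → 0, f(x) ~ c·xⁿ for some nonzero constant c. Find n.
6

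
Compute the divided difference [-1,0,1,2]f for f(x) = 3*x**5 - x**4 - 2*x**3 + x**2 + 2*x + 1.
11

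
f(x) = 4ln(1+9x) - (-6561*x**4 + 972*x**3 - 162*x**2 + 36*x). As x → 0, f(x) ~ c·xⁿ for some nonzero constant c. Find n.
5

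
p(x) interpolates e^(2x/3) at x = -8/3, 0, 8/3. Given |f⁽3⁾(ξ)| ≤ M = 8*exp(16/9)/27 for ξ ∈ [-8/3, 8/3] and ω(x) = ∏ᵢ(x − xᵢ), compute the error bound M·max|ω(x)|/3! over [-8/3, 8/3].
4096*sqrt(3)*exp(16/9)/19683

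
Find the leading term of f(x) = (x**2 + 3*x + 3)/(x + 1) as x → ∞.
x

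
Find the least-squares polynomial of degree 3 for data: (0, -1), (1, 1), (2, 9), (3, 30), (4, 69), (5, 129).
-6/7 + (-23/42)x + (8/7)x² + (5/6)x³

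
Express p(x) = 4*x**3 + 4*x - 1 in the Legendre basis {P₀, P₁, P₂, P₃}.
-P₀ + (32/5)P₁ + (8/5)P₃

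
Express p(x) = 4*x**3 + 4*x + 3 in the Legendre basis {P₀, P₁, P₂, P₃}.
(3)P₀ + (32/5)P₁ + (8/5)P₃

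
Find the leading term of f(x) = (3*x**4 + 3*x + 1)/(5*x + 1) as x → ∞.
3*x**3/5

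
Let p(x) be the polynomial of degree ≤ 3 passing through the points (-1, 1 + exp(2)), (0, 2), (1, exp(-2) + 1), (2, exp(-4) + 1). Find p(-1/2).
(-5*exp(2) + 1 + (31 + 5*exp(2))*exp(4))*exp(-4)/16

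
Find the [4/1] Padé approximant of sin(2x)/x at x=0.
4*x**4/15 - 4*x**2/3 + 2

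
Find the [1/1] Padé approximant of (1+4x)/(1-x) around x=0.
(4*x + 1)/(1 - x)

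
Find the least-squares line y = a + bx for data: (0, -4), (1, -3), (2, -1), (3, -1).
a = -39/10, b = 11/10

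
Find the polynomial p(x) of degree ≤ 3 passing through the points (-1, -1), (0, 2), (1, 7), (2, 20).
x**3 + x**2 + 3*x + 2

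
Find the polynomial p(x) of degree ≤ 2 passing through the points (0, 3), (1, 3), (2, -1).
-2*x**2 + 2*x + 3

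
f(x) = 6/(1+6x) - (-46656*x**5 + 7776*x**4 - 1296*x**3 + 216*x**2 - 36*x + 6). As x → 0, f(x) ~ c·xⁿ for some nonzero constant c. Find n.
6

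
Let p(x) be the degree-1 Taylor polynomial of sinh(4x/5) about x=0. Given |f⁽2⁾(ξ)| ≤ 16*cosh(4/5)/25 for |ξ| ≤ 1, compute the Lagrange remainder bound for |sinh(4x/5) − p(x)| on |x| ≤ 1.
8*cosh(4/5)/25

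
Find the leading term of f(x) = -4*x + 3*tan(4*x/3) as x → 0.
64*x**3/27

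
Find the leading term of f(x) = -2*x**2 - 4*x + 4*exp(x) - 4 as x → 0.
2*x**3/3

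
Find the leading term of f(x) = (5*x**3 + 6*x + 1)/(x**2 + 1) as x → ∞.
5*x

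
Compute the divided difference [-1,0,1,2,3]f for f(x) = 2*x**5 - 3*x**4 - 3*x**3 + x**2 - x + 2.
7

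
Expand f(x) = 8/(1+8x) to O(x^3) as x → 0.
8 - 64*x + 512*x**2 + O(x**3)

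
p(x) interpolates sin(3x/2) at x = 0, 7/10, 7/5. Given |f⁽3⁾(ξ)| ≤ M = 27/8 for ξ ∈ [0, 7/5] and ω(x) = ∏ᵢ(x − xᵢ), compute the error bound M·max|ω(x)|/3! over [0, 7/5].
343*sqrt(3)/8000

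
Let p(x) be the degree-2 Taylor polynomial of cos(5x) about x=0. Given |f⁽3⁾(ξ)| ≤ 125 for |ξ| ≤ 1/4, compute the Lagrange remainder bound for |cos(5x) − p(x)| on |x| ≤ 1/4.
125/384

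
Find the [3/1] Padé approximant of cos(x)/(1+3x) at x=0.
(x**3/72 - 103*x**2/204 + x/612 + 1)/(1837*x/612 + 1)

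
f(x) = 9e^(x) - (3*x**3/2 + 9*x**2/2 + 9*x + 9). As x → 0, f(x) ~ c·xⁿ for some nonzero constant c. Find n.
4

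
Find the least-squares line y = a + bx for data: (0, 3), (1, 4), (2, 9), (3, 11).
a = 12/5, b = 29/10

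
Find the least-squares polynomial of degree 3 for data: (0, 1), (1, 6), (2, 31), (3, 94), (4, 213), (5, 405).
65/63 + (253/378)x + (317/252)x² + (319/108)x³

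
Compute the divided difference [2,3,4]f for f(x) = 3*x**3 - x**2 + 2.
26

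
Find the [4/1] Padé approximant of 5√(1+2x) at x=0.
(3*x**4/8 - x**3 + 9*x**2/2 + 12*x + 5)/(7*x/5 + 1)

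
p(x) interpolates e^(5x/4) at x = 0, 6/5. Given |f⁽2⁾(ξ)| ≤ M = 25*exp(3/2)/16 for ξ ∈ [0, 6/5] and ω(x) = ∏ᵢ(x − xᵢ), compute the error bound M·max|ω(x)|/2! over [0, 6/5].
9*exp(3/2)/32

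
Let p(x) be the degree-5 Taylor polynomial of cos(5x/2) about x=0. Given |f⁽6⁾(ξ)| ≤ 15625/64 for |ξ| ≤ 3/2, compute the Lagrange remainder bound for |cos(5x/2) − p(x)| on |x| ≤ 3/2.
253125/65536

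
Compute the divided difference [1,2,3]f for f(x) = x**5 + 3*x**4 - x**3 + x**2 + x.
160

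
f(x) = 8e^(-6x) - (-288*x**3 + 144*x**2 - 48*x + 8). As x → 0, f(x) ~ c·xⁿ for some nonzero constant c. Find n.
4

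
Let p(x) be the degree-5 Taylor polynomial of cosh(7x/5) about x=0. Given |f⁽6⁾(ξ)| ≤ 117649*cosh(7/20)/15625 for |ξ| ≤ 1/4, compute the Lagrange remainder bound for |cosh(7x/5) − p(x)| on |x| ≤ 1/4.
117649*cosh(7/20)/46080000000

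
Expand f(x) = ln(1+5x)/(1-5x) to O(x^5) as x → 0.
5*x + 25*x**2/2 + 625*x**3/6 + 4375*x**4/12 + O(x**5)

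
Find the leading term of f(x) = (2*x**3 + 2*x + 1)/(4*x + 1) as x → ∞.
x**2/2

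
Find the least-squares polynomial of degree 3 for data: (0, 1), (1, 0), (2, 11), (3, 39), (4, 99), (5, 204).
2/3 + (13/126)x + (-34/21)x² + (35/18)x³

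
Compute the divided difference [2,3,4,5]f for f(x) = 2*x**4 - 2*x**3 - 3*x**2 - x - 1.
26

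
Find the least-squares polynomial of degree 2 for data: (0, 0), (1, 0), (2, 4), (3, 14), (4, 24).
-2/7 + (-43/35)x + (13/7)x²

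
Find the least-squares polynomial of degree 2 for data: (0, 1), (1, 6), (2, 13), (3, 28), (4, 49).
53/35 + (13/35)x + (20/7)x²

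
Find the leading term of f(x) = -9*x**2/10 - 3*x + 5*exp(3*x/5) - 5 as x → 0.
9*x**3/50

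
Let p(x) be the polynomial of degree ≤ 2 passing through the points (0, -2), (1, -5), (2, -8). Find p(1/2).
-7/2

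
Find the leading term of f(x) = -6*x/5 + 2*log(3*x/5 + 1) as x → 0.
-9*x**2/25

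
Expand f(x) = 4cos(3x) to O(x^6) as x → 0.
4 - 18*x**2 + 27*x**4/2 + O(x**6)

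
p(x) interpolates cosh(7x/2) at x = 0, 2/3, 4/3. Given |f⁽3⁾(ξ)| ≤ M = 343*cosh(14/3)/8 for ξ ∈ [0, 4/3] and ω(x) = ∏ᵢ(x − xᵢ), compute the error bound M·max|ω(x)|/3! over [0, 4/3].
343*sqrt(3)*cosh(14/3)/729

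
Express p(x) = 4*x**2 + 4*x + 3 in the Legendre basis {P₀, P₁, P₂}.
(13/3)P₀ + (4)P₁ + (8/3)P₂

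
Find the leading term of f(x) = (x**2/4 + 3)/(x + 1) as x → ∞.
x/4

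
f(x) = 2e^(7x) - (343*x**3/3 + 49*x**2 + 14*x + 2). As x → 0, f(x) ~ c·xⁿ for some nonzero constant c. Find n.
4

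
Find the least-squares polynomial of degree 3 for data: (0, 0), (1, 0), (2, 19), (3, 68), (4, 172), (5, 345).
-13/63 + (-353/378)x + (-265/252)x² + (325/108)x³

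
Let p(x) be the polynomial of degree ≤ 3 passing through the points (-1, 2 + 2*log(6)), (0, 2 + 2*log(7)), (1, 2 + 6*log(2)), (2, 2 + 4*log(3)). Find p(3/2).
2 + log(96*2**(3/4)*21**(3/8)/7)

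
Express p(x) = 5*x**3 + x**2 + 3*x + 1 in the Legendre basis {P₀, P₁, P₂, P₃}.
(4/3)P₀ + (6)P₁ + (2/3)P₂ + (2)P₃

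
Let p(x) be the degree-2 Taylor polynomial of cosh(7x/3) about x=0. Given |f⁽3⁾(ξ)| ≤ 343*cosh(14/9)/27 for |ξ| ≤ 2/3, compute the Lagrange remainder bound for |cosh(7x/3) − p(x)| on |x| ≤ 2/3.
1372*cosh(14/9)/2187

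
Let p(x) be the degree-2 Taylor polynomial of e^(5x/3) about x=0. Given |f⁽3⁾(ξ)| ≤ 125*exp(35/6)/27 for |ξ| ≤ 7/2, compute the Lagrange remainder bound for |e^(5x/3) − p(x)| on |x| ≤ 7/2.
42875*exp(35/6)/1296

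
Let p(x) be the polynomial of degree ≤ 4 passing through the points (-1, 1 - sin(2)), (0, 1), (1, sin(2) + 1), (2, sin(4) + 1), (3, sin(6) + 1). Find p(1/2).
3*sin(6)/128 - 5*sin(4)/32 + 95*sin(2)/128 + 1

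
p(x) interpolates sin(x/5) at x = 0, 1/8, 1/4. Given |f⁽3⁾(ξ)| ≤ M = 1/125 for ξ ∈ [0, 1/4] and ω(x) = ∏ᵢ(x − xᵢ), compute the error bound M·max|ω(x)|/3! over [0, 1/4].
sqrt(3)/1728000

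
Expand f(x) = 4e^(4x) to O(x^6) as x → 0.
4 + 16*x + 32*x**2 + 128*x**3/3 + 128*x**4/3 + 512*x**5/15 + O(x**6)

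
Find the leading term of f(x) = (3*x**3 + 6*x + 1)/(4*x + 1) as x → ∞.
3*x**2/4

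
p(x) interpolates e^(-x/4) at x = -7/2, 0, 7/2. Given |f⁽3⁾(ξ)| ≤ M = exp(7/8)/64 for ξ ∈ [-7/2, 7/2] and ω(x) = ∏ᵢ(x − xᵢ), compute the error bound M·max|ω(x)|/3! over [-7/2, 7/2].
343*sqrt(3)*exp(7/8)/13824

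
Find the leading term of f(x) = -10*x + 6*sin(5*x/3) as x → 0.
-125*x**3/27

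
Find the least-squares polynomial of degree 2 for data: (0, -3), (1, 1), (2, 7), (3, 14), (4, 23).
-106/35 + (47/14)x + (11/14)x²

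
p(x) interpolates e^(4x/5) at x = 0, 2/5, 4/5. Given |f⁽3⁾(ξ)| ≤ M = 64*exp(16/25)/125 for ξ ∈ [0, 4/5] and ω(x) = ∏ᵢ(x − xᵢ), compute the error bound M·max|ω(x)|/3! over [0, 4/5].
512*sqrt(3)*exp(16/25)/421875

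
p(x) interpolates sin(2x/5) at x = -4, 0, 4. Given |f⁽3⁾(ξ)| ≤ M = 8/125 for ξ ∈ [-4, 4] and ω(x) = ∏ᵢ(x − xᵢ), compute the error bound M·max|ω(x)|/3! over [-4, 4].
512*sqrt(3)/3375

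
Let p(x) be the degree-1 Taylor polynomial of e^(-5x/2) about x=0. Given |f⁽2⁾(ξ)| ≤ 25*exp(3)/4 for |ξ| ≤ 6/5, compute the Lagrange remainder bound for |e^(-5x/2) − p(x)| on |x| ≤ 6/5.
9*exp(3)/2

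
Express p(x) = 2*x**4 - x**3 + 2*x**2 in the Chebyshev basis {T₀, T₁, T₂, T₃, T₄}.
(7/4)T₀ + (-3/4)T₁ + (2)T₂ + (-1/4)T₃ + (1/4)T₄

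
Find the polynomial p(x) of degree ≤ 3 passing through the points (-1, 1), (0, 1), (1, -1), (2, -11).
-x**3 - x**2 + 1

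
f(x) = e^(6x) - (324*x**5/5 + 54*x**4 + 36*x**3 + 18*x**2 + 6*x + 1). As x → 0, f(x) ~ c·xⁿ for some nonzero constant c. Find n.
6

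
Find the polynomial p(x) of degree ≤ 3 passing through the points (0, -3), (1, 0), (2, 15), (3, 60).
3*x**3 - 3*x**2 + 3*x - 3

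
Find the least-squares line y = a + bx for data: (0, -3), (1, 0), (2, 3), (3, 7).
a = -16/5, b = 33/10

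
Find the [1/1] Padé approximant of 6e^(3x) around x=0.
(9*x + 6)/(1 - 3*x/2)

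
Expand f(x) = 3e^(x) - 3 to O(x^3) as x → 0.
3*x + 3*x**2/2 + O(x**3)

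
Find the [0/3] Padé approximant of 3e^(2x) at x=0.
3/(-4*x**3/3 + 2*x**2 - 2*x + 1)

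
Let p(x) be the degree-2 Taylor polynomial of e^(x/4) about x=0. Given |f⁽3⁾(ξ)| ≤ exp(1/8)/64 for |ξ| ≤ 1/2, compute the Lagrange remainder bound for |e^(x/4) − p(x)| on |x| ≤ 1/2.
exp(1/8)/3072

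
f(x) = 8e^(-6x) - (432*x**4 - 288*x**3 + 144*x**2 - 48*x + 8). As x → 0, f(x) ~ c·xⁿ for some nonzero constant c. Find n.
5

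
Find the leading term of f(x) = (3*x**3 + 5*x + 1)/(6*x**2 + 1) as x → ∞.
x/2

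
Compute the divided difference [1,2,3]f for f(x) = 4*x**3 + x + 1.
24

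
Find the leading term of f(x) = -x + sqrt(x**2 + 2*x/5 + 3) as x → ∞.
1/5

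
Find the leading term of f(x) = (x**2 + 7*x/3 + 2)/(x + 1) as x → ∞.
x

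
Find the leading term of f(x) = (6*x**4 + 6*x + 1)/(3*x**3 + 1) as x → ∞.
2*x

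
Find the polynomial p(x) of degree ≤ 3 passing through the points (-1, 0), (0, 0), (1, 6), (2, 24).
x**3 + 3*x**2 + 2*x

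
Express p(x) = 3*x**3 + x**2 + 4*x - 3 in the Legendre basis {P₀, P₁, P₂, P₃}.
(-8/3)P₀ + (29/5)P₁ + (2/3)P₂ + (6/5)P₃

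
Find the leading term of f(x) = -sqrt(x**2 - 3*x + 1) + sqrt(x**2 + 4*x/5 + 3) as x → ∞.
19/10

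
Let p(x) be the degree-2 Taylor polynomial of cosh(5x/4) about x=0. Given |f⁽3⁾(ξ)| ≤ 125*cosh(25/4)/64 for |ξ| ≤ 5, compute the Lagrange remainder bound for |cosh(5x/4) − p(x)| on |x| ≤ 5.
15625*cosh(25/4)/384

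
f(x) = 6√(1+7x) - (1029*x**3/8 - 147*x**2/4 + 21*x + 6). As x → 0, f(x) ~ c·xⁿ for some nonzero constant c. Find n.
4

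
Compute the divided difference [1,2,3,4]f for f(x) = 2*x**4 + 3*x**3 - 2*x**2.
23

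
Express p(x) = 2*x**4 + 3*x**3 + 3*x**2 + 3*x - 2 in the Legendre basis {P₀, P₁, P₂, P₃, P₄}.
(-3/5)P₀ + (24/5)P₁ + (22/7)P₂ + (6/5)P₃ + (16/35)P₄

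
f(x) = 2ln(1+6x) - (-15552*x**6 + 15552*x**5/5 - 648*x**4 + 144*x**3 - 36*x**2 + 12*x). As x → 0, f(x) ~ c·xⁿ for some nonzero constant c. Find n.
7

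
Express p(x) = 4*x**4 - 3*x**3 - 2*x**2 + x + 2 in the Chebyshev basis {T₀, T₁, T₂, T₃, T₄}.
(5/2)T₀ + (-5/4)T₁ + T₂ + (-3/4)T₃ + (1/2)T₄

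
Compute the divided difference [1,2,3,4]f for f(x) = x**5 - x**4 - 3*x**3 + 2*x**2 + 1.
52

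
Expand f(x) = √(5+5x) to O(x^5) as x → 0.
sqrt(5) + sqrt(5)*x/2 - sqrt(5)*x**2/8 + sqrt(5)*x**3/16 - 5*sqrt(5)*x**4/128 + O(x**5)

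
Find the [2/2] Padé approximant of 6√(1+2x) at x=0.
(15*x**2/2 + 15*x + 6)/(x**2/4 + 3*x/2 + 1)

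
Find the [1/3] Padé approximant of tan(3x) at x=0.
3*x/(1 - 3*x**2)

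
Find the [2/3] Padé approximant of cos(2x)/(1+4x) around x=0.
(1 - 5*x**2/3)/(4*x**3/3 + x**2/3 + 4*x + 1)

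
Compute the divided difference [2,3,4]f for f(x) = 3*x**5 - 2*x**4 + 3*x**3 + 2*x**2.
774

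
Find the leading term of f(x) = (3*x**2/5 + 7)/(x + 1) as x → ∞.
3*x/5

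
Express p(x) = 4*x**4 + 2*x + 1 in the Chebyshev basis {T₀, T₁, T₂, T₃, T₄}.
(5/2)T₀ + (2)T₁ + (2)T₂ + (1/2)T₄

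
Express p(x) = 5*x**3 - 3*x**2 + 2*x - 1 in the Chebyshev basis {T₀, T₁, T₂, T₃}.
(-5/2)T₀ + (23/4)T₁ + (-3/2)T₂ + (5/4)T₃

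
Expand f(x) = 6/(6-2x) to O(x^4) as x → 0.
1 + x/3 + x**2/9 + x**3/27 + O(x**4)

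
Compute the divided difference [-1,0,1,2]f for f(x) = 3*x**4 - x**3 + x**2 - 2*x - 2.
5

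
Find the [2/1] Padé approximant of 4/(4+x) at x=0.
1/(x/4 + 1)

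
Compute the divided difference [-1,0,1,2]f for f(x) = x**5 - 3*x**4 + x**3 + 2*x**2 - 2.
0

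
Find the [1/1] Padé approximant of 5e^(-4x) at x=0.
(5 - 10*x)/(2*x + 1)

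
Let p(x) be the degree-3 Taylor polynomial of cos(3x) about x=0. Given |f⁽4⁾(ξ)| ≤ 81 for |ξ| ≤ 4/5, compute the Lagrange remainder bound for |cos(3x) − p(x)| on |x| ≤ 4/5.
864/625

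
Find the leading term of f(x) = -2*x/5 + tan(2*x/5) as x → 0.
8*x**3/375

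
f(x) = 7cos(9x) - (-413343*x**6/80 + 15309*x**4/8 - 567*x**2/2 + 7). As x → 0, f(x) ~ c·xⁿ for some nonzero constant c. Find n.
8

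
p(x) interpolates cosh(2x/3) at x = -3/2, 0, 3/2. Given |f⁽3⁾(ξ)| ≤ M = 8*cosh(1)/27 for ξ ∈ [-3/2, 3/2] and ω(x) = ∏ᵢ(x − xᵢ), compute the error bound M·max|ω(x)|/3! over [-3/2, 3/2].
sqrt(3)*cosh(1)/27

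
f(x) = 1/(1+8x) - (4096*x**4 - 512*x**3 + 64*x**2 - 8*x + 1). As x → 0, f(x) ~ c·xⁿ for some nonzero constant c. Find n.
5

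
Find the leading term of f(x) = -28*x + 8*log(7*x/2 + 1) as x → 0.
-49*x**2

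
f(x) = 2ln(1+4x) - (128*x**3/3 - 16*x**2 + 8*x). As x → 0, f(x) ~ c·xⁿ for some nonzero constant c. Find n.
4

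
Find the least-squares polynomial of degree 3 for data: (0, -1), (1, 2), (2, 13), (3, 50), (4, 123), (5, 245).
-7/9 + (421/378)x + (-319/252)x² + (235/108)x³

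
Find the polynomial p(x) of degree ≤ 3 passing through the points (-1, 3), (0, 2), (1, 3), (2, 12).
x**3 + x**2 - x + 2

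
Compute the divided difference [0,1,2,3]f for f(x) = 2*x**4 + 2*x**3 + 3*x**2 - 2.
14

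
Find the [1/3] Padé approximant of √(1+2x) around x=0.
(7*x/4 + 1)/(x**3/8 - x**2/4 + 3*x/4 + 1)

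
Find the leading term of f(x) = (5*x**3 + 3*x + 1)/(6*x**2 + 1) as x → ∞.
5*x/6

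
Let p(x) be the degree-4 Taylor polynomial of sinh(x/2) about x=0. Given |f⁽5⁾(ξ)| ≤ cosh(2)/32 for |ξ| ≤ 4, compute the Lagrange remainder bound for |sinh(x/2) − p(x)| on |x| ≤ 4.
4*cosh(2)/15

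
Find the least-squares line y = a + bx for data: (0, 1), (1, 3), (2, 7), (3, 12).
a = 1/5, b = 37/10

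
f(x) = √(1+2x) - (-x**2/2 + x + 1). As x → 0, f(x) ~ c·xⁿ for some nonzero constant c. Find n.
3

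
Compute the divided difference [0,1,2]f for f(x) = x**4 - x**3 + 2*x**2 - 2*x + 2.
6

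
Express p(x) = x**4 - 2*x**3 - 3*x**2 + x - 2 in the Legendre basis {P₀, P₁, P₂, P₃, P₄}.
(-14/5)P₀ + (-1/5)P₁ + (-10/7)P₂ + (-4/5)P₃ + (8/35)P₄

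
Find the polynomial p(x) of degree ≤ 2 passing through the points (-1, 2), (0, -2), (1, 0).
3*x**2 - x - 2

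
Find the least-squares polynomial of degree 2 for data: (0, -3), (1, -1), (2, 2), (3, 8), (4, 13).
-109/35 + (107/70)x + (9/14)x²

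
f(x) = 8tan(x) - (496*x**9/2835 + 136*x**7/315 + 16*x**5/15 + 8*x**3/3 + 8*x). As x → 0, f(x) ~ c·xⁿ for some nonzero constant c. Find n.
11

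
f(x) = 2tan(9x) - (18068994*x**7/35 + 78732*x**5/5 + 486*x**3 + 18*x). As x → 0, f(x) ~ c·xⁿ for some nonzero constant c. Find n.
9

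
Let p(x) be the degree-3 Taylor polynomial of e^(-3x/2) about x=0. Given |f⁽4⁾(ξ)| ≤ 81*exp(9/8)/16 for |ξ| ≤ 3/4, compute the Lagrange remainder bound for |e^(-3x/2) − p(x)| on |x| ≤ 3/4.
2187*exp(9/8)/32768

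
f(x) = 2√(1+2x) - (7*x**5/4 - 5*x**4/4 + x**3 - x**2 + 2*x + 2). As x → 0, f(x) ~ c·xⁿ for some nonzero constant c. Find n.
6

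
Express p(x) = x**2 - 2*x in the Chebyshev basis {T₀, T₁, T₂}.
(1/2)T₀ + (-2)T₁ + (1/2)T₂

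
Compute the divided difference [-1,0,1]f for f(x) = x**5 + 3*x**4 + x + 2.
3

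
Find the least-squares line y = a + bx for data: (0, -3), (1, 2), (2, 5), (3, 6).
a = -2, b = 3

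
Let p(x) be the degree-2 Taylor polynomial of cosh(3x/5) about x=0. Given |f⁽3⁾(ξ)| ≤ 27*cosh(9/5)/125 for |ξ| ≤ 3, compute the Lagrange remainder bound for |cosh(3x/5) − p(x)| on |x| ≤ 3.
243*cosh(9/5)/250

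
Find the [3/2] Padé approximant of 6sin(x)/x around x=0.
(6 - 7*x**2/10)/(x**2/20 + 1)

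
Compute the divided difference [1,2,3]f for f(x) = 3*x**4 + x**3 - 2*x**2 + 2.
79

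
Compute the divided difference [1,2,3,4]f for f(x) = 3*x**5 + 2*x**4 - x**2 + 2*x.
215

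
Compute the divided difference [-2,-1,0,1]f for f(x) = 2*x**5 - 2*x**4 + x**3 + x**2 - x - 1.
15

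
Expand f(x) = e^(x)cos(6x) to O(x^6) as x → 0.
1 + x - 35*x**2/2 - 107*x**3/6 + 1081*x**4/24 + 6121*x**5/120 + O(x**6)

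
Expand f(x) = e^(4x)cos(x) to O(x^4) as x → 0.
1 + 4*x + 15*x**2/2 + 26*x**3/3 + O(x**4)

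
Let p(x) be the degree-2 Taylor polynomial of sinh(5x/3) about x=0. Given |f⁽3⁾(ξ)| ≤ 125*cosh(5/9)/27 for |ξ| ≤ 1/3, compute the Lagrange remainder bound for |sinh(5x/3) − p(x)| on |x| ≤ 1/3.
125*cosh(5/9)/4374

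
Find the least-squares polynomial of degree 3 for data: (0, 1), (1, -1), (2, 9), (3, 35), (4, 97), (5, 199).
55/63 + (-416/189)x + (-8/9)x² + (50/27)x³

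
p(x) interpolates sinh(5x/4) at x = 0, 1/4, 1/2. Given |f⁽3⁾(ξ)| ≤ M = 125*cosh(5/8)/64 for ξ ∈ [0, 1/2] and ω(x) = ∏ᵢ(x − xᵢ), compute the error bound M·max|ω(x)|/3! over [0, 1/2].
125*sqrt(3)*cosh(5/8)/110592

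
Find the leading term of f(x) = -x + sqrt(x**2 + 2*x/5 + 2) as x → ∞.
1/5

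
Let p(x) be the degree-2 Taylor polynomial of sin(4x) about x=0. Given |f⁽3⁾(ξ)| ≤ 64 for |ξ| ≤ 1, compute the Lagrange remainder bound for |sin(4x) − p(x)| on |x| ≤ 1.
32/3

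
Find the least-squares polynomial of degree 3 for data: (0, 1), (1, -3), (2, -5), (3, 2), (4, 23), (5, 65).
64/63 + (-1219/378)x + (-17/9)x² + (55/54)x³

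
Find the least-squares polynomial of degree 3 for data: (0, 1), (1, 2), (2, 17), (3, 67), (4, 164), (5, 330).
131/126 + (-893/756)x + (-127/126)x² + (311/108)x³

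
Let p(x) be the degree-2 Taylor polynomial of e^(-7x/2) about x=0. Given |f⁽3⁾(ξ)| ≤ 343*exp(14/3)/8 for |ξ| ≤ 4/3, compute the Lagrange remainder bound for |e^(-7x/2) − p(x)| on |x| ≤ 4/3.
1372*exp(14/3)/81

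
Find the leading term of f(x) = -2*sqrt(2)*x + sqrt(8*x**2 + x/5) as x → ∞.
sqrt(2)/40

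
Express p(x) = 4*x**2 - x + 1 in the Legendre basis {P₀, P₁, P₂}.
(7/3)P₀ - P₁ + (8/3)P₂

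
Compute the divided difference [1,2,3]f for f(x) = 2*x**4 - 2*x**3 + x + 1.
38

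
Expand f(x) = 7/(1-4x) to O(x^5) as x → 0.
7 + 28*x + 112*x**2 + 448*x**3 + 1792*x**4 + O(x**5)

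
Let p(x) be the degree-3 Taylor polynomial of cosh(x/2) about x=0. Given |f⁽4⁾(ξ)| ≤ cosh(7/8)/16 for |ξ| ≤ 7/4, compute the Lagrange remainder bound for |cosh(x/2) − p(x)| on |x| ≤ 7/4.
2401*cosh(7/8)/98304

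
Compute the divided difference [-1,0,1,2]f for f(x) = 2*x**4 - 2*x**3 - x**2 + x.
2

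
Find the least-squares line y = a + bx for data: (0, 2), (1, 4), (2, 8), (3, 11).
a = 8/5, b = 31/10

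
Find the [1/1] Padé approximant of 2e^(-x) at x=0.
(2 - x)/(x/2 + 1)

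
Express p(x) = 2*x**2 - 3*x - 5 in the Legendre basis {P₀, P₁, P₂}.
(-13/3)P₀ + (-3)P₁ + (4/3)P₂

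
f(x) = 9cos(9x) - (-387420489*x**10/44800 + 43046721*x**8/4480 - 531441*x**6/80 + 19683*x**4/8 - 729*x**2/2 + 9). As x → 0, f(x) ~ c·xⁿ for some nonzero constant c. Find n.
12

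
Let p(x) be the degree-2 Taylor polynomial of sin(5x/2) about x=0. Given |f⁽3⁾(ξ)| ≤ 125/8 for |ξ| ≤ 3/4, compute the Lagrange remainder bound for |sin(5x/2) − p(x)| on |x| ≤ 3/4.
1125/1024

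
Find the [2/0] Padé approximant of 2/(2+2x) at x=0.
x**2 - x + 1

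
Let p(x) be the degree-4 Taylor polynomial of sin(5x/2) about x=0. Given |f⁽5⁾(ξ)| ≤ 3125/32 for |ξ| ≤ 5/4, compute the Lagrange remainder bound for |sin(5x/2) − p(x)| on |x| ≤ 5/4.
1953125/786432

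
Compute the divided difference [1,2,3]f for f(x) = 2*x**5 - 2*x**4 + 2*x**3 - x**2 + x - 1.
141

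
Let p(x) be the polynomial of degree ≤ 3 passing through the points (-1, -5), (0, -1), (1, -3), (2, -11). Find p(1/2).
-5/4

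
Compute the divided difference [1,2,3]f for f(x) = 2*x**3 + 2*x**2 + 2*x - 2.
14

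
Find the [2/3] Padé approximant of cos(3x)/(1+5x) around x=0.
(1 - 15*x**2/4)/(15*x**3/4 + 3*x**2/4 + 5*x + 1)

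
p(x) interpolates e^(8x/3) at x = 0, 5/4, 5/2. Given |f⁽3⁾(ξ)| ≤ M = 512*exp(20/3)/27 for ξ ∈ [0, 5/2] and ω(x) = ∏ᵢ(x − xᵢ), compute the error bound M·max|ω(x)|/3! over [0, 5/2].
1000*sqrt(3)*exp(20/3)/729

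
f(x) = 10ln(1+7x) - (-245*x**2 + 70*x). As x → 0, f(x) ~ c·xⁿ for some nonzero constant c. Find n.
3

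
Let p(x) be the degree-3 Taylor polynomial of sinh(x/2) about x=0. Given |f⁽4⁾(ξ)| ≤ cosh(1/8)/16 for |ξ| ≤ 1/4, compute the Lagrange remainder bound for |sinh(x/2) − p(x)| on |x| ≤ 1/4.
cosh(1/8)/98304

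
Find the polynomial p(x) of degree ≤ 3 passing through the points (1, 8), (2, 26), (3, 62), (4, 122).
x**3 + 3*x**2 + 2*x + 2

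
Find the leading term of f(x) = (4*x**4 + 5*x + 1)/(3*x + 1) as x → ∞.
4*x**3/3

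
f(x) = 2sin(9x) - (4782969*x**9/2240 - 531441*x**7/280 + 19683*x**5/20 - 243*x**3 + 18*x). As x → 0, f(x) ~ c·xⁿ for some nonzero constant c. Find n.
11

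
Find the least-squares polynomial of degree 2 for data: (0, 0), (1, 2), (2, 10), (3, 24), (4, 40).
-12/35 + (17/35)x + (17/7)x²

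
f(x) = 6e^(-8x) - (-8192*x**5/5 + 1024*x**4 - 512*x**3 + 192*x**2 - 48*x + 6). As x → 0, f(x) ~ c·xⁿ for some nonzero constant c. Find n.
6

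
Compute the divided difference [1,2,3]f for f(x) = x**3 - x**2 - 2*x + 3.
5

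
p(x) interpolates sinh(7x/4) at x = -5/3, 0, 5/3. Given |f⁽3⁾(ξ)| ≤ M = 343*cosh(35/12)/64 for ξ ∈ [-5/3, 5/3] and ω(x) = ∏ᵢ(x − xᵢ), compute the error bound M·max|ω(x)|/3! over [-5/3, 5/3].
42875*sqrt(3)*cosh(35/12)/46656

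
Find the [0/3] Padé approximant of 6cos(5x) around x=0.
6/(25*x**2/2 + 1)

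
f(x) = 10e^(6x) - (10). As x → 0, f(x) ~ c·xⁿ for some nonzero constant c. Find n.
1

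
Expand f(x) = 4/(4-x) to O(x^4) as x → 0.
1 + x/4 + x**2/16 + x**3/64 + O(x**4)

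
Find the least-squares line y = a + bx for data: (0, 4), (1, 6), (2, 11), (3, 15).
a = 33/10, b = 19/5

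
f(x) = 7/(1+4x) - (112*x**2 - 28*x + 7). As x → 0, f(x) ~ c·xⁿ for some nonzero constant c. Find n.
3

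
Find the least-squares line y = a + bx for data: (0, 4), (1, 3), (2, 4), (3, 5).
a = 17/5, b = 2/5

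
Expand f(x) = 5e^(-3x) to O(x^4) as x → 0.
5 - 15*x + 45*x**2/2 - 45*x**3/2 + O(x**4)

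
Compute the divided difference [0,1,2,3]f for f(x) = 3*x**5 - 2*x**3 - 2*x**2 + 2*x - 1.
73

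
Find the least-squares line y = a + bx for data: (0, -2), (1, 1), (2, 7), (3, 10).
a = -23/10, b = 21/5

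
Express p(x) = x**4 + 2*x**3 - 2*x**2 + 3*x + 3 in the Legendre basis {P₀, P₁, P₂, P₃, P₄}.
(38/15)P₀ + (21/5)P₁ + (-16/21)P₂ + (4/5)P₃ + (8/35)P₄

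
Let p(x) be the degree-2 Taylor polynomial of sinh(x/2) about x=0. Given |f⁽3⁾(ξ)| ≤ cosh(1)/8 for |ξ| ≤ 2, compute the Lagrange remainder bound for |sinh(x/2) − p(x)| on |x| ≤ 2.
cosh(1)/6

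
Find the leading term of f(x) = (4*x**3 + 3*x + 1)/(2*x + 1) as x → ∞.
2*x**2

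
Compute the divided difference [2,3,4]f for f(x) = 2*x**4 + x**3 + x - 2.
119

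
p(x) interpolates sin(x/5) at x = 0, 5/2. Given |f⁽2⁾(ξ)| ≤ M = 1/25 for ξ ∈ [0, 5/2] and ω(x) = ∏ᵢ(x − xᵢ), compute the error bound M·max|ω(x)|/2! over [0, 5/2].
1/32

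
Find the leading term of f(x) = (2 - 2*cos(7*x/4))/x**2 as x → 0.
49/16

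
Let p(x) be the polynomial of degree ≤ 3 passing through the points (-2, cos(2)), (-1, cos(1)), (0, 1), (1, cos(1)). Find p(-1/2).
-cos(2)/16 + cos(1)/2 + 9/16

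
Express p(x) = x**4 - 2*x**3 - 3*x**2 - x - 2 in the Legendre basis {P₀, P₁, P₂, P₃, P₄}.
(-14/5)P₀ + (-11/5)P₁ + (-10/7)P₂ + (-4/5)P₃ + (8/35)P₄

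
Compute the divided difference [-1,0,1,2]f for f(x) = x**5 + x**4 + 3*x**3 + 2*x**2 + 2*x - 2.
10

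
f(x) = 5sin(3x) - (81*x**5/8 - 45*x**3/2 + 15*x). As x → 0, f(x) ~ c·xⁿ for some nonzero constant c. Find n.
7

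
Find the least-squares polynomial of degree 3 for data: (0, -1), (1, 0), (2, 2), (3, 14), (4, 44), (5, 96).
-5/6 + (395/252)x + (-101/42)x² + (43/36)x³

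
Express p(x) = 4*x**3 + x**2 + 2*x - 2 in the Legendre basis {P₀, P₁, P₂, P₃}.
(-5/3)P₀ + (22/5)P₁ + (2/3)P₂ + (8/5)P₃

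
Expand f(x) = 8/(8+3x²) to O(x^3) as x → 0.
1 - 3*x**2/8 + O(x**3)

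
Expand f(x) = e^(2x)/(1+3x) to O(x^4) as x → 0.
1 - x + 5*x**2 - 41*x**3/3 + O(x**4)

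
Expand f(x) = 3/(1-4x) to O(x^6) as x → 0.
3 + 12*x + 48*x**2 + 192*x**3 + 768*x**4 + 3072*x**5 + O(x**6)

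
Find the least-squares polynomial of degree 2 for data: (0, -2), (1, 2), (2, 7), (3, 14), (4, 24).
-9/5 + (12/5)x + x²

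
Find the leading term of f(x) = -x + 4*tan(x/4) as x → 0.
x**3/48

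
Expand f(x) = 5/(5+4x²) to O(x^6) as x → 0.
1 - 4*x**2/5 + 16*x**4/25 + O(x**6)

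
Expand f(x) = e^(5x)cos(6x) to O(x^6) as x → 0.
1 + 5*x - 11*x**2/2 - 415*x**3/6 - 3479*x**4/24 - 1895*x**5/24 + O(x**6)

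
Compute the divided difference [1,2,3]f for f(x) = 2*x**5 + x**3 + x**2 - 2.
187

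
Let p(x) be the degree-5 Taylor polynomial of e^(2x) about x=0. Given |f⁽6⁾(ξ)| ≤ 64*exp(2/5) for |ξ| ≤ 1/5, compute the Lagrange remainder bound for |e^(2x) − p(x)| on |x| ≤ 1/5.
4*exp(2/5)/703125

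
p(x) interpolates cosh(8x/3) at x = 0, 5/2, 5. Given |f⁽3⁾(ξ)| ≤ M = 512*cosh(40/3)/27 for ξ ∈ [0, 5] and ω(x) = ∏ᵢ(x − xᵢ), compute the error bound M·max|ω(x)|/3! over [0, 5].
8000*sqrt(3)*cosh(40/3)/729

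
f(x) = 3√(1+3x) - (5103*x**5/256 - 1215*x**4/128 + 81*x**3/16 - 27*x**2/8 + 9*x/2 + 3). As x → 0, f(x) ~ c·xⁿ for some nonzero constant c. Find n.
6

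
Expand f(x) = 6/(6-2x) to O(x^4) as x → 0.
1 + x/3 + x**2/9 + x**3/27 + O(x**4)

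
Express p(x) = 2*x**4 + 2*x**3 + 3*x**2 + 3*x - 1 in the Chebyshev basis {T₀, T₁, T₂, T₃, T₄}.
(5/4)T₀ + (9/2)T₁ + (5/2)T₂ + (1/2)T₃ + (1/4)T₄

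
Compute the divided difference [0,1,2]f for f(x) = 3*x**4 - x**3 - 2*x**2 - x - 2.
16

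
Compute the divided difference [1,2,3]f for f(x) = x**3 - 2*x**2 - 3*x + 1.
4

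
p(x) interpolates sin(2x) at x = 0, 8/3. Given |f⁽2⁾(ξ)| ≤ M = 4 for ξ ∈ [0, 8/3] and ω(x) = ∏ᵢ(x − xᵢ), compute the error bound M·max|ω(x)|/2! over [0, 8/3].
32/9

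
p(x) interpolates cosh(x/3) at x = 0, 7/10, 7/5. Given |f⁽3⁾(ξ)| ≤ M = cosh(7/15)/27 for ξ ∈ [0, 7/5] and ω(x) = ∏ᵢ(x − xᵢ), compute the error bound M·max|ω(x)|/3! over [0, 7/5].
343*sqrt(3)*cosh(7/15)/729000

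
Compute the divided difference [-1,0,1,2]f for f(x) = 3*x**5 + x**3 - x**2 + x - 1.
16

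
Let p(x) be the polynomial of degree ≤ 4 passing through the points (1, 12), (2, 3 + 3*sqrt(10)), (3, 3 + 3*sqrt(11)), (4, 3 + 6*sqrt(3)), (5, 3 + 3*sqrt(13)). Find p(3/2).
-105*sqrt(11)/64 - 15*sqrt(13)/128 + 21*sqrt(3)/16 + 699/128 + 105*sqrt(10)/32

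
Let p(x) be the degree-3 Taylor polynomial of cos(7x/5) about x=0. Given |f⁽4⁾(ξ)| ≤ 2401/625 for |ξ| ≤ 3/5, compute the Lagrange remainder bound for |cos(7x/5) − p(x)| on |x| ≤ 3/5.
64827/3125000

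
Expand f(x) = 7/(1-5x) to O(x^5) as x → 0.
7 + 35*x + 175*x**2 + 875*x**3 + 4375*x**4 + O(x**5)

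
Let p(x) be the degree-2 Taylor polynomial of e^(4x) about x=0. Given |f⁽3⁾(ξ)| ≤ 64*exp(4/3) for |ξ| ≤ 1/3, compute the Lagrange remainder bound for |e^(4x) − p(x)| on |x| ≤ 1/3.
32*exp(4/3)/81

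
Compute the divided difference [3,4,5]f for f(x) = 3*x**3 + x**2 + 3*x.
37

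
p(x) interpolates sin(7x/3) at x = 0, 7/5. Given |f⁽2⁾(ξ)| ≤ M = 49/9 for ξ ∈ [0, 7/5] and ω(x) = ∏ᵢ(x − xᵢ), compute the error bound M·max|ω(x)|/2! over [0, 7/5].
2401/1800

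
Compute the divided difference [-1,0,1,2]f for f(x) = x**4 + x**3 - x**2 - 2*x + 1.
3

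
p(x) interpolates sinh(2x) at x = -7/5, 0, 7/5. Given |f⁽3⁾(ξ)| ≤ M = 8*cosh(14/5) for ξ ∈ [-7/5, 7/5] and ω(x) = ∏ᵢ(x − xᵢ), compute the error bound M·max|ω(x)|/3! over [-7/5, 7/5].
2744*sqrt(3)*cosh(14/5)/3375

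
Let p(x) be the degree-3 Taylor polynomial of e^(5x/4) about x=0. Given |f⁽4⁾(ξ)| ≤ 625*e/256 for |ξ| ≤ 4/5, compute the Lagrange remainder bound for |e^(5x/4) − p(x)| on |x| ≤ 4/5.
e/24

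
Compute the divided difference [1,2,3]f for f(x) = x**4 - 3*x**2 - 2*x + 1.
22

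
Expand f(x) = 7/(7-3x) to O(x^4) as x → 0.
1 + 3*x/7 + 9*x**2/49 + 27*x**3/343 + O(x**4)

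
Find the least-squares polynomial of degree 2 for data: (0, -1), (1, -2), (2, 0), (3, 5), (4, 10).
-44/35 + (-97/70)x + (15/14)x²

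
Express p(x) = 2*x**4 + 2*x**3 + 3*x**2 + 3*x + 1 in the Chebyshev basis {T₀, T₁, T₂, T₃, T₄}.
(13/4)T₀ + (9/2)T₁ + (5/2)T₂ + (1/2)T₃ + (1/4)T₄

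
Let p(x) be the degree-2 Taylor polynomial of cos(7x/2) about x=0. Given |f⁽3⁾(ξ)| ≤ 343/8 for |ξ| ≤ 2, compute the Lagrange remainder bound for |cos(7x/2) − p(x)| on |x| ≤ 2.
343/6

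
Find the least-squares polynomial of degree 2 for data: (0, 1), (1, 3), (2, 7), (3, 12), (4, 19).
34/35 + (19/14)x + (11/14)x²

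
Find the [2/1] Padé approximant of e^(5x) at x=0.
(25*x**2/6 + 10*x/3 + 1)/(1 - 5*x/3)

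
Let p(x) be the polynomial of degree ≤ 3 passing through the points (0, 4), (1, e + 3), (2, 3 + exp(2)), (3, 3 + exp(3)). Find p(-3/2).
-35*exp(3)/16 - 189*e/16 + 153/16 + 135*exp(2)/16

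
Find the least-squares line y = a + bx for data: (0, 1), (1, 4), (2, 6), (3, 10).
a = 9/10, b = 29/10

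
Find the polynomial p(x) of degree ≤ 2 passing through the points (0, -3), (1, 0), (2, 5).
x**2 + 2*x - 3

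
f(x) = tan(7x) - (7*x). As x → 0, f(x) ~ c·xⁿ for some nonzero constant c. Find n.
3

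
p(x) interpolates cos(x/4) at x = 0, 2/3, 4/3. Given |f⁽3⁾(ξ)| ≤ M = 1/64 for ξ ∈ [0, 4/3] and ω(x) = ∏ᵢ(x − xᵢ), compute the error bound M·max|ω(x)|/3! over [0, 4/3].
sqrt(3)/5832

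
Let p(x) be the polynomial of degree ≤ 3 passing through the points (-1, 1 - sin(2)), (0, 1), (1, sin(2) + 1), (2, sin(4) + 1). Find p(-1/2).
-5*sin(2)/8 + sin(4)/16 + 1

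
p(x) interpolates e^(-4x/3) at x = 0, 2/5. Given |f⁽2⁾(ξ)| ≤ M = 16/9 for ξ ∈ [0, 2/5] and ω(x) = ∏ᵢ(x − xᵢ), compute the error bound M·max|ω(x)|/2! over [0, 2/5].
8/225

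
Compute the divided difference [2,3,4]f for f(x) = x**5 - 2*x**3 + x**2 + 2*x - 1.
268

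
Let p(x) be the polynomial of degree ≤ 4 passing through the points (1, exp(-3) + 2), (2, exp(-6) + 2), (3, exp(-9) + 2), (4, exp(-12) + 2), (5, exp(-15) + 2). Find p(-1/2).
(-2772*exp(9) - 1540*exp(3) + 315 + 2970*exp(6) + 1155*exp(12) + 256*exp(15))*exp(-15)/128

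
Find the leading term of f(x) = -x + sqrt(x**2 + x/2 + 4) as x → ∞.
1/4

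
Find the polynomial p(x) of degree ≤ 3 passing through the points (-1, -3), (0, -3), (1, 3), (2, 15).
3*x**2 + 3*x - 3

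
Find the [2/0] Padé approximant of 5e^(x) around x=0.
5*x**2/2 + 5*x + 5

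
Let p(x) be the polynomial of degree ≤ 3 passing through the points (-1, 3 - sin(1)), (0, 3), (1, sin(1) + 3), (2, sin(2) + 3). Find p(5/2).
-15*sin(1)/8 + 35*sin(2)/16 + 3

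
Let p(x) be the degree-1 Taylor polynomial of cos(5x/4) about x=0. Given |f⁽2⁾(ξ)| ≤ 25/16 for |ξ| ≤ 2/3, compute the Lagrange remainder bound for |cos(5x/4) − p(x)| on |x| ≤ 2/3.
25/72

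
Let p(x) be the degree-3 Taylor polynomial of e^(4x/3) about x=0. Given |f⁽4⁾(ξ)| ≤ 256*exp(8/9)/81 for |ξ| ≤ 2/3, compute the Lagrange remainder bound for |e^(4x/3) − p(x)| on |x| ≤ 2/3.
512*exp(8/9)/19683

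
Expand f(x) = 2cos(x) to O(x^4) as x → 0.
2 - x**2 + O(x**4)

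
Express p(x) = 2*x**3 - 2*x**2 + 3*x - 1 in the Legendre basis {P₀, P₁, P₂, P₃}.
(-5/3)P₀ + (21/5)P₁ + (-4/3)P₂ + (4/5)P₃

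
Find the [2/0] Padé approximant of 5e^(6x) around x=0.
90*x**2 + 30*x + 5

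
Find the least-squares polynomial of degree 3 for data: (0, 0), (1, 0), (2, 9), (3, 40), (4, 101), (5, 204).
1/14 + (-53/28)x + (-3/14)x² + (7/4)x³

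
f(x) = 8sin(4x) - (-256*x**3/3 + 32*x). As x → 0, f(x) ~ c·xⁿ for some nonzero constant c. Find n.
5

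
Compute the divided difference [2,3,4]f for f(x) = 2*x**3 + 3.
18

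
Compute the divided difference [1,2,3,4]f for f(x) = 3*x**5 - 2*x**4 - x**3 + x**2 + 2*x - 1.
174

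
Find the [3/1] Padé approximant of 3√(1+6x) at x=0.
(-81*x**3/8 + 81*x**2/4 + 81*x/4 + 3)/(15*x/4 + 1)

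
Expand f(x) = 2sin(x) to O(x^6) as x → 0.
2*x - x**3/3 + x**5/60 + O(x**6)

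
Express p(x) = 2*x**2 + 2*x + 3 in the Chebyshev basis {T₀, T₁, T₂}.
(4)T₀ + (2)T₁ + T₂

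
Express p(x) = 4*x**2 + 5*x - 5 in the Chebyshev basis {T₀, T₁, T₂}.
(-3)T₀ + (5)T₁ + (2)T₂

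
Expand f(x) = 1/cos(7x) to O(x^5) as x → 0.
1 + 49*x**2/2 + 12005*x**4/24 + O(x**5)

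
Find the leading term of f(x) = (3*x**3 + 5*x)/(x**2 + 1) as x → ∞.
3*x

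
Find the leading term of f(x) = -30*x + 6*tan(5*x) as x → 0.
250*x**3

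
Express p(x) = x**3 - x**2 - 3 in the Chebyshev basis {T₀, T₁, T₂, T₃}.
(-7/2)T₀ + (3/4)T₁ + (-1/2)T₂ + (1/4)T₃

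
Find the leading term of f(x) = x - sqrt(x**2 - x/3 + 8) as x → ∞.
1/6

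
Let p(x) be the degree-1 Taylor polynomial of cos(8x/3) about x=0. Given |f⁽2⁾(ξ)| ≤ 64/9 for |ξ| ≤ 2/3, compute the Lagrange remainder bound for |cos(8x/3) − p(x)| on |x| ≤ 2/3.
128/81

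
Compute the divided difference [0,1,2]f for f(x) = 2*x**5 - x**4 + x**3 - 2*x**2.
24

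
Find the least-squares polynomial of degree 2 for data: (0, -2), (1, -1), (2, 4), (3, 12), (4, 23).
-74/35 + (-19/70)x + (23/14)x²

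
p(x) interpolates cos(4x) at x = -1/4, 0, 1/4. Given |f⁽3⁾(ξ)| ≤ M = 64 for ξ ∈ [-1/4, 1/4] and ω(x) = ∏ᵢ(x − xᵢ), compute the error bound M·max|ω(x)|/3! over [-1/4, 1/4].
sqrt(3)/27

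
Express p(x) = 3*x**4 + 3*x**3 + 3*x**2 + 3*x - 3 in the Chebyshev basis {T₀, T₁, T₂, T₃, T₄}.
(-3/8)T₀ + (21/4)T₁ + (3)T₂ + (3/4)T₃ + (3/8)T₄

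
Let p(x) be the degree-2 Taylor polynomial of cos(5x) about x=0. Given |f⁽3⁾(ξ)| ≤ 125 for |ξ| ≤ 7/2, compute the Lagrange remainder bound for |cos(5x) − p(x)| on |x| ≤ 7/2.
42875/48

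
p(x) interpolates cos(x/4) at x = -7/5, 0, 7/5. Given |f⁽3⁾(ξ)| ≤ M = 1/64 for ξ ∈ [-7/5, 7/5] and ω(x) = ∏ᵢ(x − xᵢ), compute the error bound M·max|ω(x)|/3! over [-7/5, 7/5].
343*sqrt(3)/216000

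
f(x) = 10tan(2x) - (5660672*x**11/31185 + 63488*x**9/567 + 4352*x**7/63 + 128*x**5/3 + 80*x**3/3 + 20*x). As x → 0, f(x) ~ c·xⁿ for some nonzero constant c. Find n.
13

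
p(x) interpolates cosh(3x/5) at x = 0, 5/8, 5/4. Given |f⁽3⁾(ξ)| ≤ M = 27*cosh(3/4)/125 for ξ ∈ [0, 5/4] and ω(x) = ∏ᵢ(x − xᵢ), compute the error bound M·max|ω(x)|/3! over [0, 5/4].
sqrt(3)*cosh(3/4)/512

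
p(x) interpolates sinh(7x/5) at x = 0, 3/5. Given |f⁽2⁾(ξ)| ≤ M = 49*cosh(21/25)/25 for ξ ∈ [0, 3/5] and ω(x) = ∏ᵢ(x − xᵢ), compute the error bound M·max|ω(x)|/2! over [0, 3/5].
441*cosh(21/25)/5000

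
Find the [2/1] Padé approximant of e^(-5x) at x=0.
(25*x**2/6 - 10*x/3 + 1)/(5*x/3 + 1)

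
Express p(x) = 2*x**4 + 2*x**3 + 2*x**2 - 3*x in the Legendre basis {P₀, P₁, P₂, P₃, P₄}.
(16/15)P₀ + (-9/5)P₁ + (52/21)P₂ + (4/5)P₃ + (16/35)P₄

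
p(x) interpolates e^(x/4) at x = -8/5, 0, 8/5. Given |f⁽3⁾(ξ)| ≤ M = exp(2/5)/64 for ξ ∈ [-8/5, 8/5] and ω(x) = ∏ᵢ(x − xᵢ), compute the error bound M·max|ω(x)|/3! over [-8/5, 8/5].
8*sqrt(3)*exp(2/5)/3375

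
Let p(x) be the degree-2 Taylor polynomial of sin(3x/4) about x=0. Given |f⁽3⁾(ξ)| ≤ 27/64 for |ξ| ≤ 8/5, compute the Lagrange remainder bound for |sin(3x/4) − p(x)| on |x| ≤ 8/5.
36/125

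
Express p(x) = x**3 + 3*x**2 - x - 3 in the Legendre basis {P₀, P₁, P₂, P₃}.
(-2)P₀ + (-2/5)P₁ + (2)P₂ + (2/5)P₃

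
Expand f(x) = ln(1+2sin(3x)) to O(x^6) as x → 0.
6*x - 18*x**2 + 63*x**3 - 270*x**4 + 4941*x**5/4 + O(x**6)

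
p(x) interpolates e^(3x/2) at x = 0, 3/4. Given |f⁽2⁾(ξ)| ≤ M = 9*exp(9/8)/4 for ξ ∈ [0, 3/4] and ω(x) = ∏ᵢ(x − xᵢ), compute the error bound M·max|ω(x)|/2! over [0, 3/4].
81*exp(9/8)/512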